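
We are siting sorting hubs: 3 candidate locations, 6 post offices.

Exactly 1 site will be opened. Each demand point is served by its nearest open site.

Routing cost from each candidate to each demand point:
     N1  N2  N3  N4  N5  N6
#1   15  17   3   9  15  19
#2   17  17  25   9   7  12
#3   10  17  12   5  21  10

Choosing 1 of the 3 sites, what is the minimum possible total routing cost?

75

Open {#3}.
  N1→#3 10, N2→#3 17, N3→#3 12, N4→#3 5, N5→#3 21, N6→#3 10  ⇒ total 75.
Compare {#1}: total 78.
Compare {#2}: total 87.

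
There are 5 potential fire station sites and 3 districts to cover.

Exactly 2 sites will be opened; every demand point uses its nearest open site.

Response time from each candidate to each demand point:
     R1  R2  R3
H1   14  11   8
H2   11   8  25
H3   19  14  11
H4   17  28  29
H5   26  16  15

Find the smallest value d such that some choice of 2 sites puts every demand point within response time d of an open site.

11

Open {H1, H2}.
  Farthest demand point is R1 at response time 11 (to H2); all others are ≤ 11.
With {H2, H3} the worst case is 11.
With {H1, H3} the worst case is 14.
No size-2 selection achieves below 11.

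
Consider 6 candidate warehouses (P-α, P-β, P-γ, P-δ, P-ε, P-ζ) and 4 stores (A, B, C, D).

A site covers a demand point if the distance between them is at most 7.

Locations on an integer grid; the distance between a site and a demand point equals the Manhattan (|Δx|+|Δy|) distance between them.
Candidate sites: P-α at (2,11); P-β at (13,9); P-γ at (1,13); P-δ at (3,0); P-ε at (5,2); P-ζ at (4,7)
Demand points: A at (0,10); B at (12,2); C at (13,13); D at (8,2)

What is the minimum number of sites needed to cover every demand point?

3

Coverage sets (demand points within 7 of each site):
  P-α: {A}
  P-β: {C}
  P-γ: {A}
  P-δ: {D}
  P-ε: {B, D}
  P-ζ: {A}
No 2 sites suffice: every size-2 union leaves at least one demand point uncovered.
But {P-α, P-β, P-ε} covers everything, so the minimum is 3.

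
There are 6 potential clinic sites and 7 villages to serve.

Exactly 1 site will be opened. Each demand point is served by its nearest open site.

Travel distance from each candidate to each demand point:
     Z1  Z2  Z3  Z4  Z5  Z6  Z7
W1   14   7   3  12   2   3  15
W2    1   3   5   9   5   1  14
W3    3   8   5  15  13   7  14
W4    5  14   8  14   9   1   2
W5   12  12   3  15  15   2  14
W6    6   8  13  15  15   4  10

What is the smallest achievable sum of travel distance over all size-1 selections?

Open {W2}.
  Z1→W2 1, Z2→W2 3, Z3→W2 5, Z4→W2 9, Z5→W2 5, Z6→W2 1, Z7→W2 14  ⇒ total 38.
Compare {W4}: total 53.
Compare {W1}: total 56.
No size-1 selection does better; minimum is 38.

38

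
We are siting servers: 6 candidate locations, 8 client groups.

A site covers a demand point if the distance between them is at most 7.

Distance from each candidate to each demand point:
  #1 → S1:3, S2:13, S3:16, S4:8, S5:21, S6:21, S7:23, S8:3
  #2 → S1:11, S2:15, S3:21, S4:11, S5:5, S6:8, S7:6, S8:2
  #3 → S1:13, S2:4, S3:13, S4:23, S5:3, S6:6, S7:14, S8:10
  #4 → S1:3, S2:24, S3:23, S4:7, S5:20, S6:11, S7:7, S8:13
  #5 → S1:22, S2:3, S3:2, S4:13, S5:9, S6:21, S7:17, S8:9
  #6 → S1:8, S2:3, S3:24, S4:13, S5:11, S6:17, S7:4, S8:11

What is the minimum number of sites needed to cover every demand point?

4

Coverage sets (demand points within 7 of each site):
  #1: {S1, S8}
  #2: {S5, S7, S8}
  #3: {S2, S5, S6}
  #4: {S1, S4, S7}
  #5: {S2, S3}
  #6: {S2, S7}
No 3 sites suffice: every size-3 union leaves at least one demand point uncovered.
But {#1, #3, #4, #5} covers everything, so the minimum is 4.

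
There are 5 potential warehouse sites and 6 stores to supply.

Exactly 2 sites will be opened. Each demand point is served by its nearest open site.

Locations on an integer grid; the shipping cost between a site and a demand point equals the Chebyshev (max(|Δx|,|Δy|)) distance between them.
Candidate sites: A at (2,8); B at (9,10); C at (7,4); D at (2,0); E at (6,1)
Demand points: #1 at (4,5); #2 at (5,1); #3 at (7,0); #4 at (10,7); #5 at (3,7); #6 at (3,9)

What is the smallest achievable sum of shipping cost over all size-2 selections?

13

Open {A, E}.
  #1→A 3, #2→E 1, #3→E 1, #4→E 6, #5→A 1, #6→A 1  ⇒ total 13.
Compare {A, C}: total 15.
Compare {C, E}: total 17.
No size-2 selection does better; minimum is 13.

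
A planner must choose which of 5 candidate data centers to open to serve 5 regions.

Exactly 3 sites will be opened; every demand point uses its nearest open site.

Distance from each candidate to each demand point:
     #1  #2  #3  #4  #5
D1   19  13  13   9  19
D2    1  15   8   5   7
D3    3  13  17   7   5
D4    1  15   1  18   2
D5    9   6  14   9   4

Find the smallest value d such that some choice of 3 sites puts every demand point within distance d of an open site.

Open {D2, D4, D5}.
  Farthest demand point is #2 at distance 6 (to D5); all others are ≤ 6.
With {D3, D4, D5} the worst case is 7.
With {D1, D2, D5} the worst case is 8.
No size-3 selection achieves below 6.

6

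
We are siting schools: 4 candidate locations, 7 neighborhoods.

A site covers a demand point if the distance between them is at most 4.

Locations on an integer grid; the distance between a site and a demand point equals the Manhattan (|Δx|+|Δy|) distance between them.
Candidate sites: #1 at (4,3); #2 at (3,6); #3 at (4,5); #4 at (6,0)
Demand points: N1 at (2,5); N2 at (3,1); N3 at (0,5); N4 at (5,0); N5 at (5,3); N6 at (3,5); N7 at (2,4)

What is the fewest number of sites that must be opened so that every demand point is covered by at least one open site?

Coverage sets (demand points within 4 of each site):
  #1: {N1, N2, N4, N5, N6, N7}
  #2: {N1, N3, N6, N7}
  #3: {N1, N3, N5, N6, N7}
  #4: {N2, N4, N5}
No single site covers all 7 demand points.
But {#1, #2} covers everything, so the minimum is 2.

2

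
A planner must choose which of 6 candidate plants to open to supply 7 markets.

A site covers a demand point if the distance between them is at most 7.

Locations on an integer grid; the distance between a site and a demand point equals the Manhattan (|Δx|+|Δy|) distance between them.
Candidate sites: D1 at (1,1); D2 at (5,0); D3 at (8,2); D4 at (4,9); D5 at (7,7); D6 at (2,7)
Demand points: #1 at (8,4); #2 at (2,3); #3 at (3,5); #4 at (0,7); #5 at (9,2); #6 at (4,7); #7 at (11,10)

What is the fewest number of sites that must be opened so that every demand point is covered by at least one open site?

Coverage sets (demand points within 7 of each site):
  D1: {#2, #3, #4}
  D2: {#1, #2, #3, #5}
  D3: {#1, #2, #5}
  D4: {#3, #4, #6}
  D5: {#1, #3, #4, #5, #6, #7}
  D6: {#2, #3, #4, #6}
No single site covers all 7 demand points.
But {D1, D5} covers everything, so the minimum is 2.

2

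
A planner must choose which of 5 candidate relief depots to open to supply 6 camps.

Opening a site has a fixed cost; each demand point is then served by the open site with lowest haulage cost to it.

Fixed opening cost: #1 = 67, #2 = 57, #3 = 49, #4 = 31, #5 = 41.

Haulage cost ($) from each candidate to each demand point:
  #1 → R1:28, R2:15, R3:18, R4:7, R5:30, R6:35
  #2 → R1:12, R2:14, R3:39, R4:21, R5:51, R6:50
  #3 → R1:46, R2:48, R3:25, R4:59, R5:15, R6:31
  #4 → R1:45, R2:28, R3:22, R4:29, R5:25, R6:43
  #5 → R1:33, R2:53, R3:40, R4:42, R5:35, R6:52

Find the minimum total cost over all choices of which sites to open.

200

Open {#1}: assign each demand point to its cheapest open site.
  R1→#1 28, R2→#1 15, R3→#1 18, R4→#1 7, R5→#1 30, R6→#1 35
  haulage cost 133, fixed 67 → total 200.
Compare {#4}: haulage cost 192 + fixed 31 = 223.
Compare {#2, #3}: haulage cost 118 + fixed 106 = 224.
Compare {#2, #4}: haulage cost 137 + fixed 88 = 225.
All other subsets cost ≥ 223. Minimum total cost: 200.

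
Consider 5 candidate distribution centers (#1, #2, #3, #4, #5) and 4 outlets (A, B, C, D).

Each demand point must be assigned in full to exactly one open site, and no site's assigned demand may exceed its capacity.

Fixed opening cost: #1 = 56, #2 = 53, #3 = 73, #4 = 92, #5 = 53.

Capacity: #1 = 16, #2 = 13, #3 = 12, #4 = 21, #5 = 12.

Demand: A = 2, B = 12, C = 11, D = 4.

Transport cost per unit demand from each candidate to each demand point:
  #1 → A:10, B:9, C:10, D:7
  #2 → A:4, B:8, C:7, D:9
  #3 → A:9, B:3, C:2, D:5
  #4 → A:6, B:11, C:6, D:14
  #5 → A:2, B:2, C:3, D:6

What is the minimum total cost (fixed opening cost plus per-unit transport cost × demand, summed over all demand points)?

Open {#2, #3, #5}; cheapest assignment that respects the capacities:
  #2 (cap 13, load 6): A, D — cost 2×4 + 4×9 = 44
  #3 (cap 12, load 11): C — cost 11×2 = 22
  #5 (cap 12, load 12): B — cost 12×2 = 24
  Shipping 90, fixed 179 → total 269.
  Any other capacity-feasible assignment to {#2, #3, #5} ships for at least 90.
Compare {#1, #3, #5}: its best feasible assignment gives total 276.
Compare {#1, #2, #5}: its best feasible assignment gives total 299.
Every other set of open sites that can feasibly serve all demand totals ≥ 276 even under its best assignment. Minimum: 269.

269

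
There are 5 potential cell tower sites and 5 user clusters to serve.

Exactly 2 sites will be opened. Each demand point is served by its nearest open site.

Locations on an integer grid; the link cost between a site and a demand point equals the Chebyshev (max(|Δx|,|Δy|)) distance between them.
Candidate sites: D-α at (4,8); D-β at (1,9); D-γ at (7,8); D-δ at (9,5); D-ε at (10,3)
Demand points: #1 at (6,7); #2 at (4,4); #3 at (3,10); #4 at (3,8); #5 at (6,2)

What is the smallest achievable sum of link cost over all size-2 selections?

12

Open {D-α, D-δ}.
  #1→D-α 2, #2→D-α 4, #3→D-α 2, #4→D-α 1, #5→D-δ 3  ⇒ total 12.
Compare {D-α, D-ε}: total 13.
Compare {D-α, D-γ}: total 14.
No size-2 selection does better; minimum is 12.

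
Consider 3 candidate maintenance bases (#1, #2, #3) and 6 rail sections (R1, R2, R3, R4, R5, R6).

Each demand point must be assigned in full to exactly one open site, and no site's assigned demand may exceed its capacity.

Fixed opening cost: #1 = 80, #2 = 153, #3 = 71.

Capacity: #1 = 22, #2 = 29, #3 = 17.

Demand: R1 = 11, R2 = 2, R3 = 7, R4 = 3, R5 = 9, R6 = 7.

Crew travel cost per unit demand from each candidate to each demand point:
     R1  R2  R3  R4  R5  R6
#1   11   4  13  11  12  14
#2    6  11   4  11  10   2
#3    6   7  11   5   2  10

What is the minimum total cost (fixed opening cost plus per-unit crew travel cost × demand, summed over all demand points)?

379

Open {#2, #3}; cheapest assignment that respects the capacities:
  #2 (cap 29, load 25): R1, R3, R6 — cost 11×6 + 7×4 + 7×2 = 108
  #3 (cap 17, load 14): R2, R4, R5 — cost 2×7 + 3×5 + 9×2 = 47
  Shipping 155, fixed 224 → total 379.
  Any other capacity-feasible assignment to {#2, #3} ships for at least 155.
Compare {#1, #2, #3}: its best feasible assignment gives total 453.
Compare {#1, #2}: its best feasible assignment gives total 490.
Every other set of open sites that can feasibly serve all demand totals ≥ 453 even under its best assignment. Minimum: 379.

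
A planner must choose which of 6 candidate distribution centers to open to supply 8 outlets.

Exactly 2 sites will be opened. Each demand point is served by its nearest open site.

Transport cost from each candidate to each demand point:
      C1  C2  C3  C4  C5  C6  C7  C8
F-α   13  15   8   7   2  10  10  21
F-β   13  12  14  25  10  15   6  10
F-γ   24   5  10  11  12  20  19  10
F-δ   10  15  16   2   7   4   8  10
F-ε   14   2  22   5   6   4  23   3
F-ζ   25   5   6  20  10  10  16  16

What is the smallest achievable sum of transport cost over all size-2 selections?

47

Open {F-α, F-ε}.
  C1→F-α 13, C2→F-ε 2, C3→F-α 8, C4→F-ε 5, C5→F-α 2, C6→F-ε 4, C7→F-α 10, C8→F-ε 3  ⇒ total 47.
Compare {F-δ, F-ε}: total 51.
Compare {F-δ, F-ζ}: total 52.
No size-2 selection does better; minimum is 47.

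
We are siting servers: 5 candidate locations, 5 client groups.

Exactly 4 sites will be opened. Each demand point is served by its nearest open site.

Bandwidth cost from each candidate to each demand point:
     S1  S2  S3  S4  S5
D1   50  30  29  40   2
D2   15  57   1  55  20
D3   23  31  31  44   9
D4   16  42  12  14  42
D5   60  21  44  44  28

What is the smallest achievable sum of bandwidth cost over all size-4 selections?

Open {D1, D2, D4, D5}.
  S1→D2 15, S2→D5 21, S3→D2 1, S4→D4 14, S5→D1 2  ⇒ total 53.
Compare {D2, D3, D4, D5}: total 60.
Compare {D1, D2, D3, D4}: total 62.
No size-4 selection does better; minimum is 53.

53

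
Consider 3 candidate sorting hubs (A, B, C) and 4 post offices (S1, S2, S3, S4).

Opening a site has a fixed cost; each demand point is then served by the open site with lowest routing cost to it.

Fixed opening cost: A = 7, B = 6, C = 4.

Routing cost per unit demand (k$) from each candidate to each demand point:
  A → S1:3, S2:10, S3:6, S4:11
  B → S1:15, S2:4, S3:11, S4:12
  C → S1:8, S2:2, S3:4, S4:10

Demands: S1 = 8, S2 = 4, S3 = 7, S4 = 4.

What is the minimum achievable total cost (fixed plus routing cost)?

111

Open {A, C}: assign each demand point to its cheapest open site.
  S1→A 8×3=24, S2→C 4×2=8, S3→C 7×4=28, S4→C 4×10=40
  routing cost 100, fixed 11 → total 111.
Compare {A, B, C}: routing cost 100 + fixed 17 = 117.
Compare {A, B}: routing cost 126 + fixed 13 = 139.
Compare {C}: routing cost 140 + fixed 4 = 144.
All other subsets cost ≥ 117. Minimum total cost: 111.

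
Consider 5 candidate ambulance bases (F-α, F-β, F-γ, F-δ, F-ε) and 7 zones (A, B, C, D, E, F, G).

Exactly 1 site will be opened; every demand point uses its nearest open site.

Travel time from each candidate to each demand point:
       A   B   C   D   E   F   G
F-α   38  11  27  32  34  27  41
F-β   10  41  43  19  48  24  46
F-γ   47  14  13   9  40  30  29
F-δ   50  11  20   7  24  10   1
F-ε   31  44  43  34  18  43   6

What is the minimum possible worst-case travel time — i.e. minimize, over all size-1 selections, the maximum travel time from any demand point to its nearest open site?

Open {F-α}.
  Farthest demand point is G at travel time 41 (to F-α); all others are ≤ 41.
With {F-ε} the worst case is 44.
With {F-γ} the worst case is 47.
No size-1 selection achieves below 41.

41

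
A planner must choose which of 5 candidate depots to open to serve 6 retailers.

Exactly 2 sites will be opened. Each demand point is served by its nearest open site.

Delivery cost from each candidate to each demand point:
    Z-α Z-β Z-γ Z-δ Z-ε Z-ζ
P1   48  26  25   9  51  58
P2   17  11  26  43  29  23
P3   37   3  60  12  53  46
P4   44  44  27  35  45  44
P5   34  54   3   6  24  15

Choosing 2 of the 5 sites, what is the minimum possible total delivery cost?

76

Open {P2, P5}.
  Z-α→P2 17, Z-β→P2 11, Z-γ→P5 3, Z-δ→P5 6, Z-ε→P5 24, Z-ζ→P5 15  ⇒ total 76.
Compare {P3, P5}: total 85.
Compare {P1, P5}: total 108.
No size-2 selection does better; minimum is 76.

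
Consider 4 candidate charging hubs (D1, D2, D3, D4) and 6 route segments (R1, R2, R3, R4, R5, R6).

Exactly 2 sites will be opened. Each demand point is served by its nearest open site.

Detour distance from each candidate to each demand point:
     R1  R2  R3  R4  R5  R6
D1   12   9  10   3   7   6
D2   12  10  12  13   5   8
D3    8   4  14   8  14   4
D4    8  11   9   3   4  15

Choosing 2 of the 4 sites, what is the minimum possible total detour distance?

Open {D3, D4}.
  R1→D3 8, R2→D3 4, R3→D4 9, R4→D4 3, R5→D4 4, R6→D3 4  ⇒ total 32.
Compare {D1, D3}: total 36.
Compare {D1, D4}: total 39.
No size-2 selection does better; minimum is 32.

32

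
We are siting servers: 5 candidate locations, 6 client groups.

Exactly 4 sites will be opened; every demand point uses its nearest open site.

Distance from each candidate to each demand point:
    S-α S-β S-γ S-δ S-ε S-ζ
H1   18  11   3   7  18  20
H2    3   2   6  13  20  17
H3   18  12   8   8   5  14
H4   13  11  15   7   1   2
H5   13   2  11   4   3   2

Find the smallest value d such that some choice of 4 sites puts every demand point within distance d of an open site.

Open {H1, H2, H3, H5}.
  Farthest demand point is S-δ at distance 4 (to H5); all others are ≤ 4.
With {H1, H2, H4, H5} the worst case is 4.
With {H2, H3, H4, H5} the worst case is 6.
No size-4 selection achieves below 4.

4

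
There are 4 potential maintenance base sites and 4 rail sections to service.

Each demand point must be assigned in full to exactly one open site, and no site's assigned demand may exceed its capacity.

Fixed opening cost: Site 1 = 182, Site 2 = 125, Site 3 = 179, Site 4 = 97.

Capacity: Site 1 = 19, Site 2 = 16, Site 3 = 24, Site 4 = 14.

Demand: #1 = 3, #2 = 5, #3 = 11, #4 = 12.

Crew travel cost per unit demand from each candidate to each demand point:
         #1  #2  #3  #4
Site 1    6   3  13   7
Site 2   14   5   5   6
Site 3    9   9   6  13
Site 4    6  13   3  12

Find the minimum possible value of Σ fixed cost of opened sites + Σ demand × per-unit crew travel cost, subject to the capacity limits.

429

Open {Site 1, Site 4}; cheapest assignment that respects the capacities:
  Site 1 (cap 19, load 17): #2, #4 — cost 5×3 + 12×7 = 99
  Site 4 (cap 14, load 14): #1, #3 — cost 3×6 + 11×3 = 51
  Shipping 150, fixed 279 → total 429.
  Any other capacity-feasible assignment to {Site 1, Site 4} ships for at least 150.
Compare {Site 1, Site 2}: its best feasible assignment gives total 489.
Compare {Site 2, Site 3}: its best feasible assignment gives total 514.
Every other set of open sites that can feasibly serve all demand totals ≥ 489 even under its best assignment. Minimum: 429.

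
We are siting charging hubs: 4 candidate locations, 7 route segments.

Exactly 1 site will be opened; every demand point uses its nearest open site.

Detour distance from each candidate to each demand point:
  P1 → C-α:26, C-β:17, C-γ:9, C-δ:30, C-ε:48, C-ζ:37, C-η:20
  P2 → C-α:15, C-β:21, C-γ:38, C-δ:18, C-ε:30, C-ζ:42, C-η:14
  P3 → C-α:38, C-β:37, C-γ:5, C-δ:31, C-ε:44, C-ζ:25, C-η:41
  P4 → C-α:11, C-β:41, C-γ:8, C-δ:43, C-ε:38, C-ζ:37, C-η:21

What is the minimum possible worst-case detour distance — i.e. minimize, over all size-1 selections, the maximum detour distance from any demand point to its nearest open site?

42

Open {P2}.
  Farthest demand point is C-ζ at detour distance 42 (to P2); all others are ≤ 42.
With {P4} the worst case is 43.
With {P3} the worst case is 44.
No size-1 selection achieves below 42.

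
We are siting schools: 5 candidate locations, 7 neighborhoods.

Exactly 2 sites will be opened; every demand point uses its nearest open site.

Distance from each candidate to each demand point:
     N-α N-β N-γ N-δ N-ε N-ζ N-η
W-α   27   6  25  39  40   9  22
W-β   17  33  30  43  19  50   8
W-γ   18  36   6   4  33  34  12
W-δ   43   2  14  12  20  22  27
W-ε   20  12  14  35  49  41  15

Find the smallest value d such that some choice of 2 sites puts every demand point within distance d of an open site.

Open {W-β, W-δ}.
  Farthest demand point is N-ζ at distance 22 (to W-δ); all others are ≤ 22.
With {W-γ, W-δ} the worst case is 22.
With {W-δ, W-ε} the worst case is 22.
No size-2 selection achieves below 22.

22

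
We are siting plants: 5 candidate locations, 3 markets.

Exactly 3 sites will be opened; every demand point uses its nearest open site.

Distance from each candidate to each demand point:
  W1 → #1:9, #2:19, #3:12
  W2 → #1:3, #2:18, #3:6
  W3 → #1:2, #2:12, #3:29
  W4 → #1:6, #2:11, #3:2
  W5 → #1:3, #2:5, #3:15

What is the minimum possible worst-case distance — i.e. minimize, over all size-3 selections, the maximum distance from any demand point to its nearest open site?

5

Open {W1, W4, W5}.
  Farthest demand point is #2 at distance 5 (to W5); all others are ≤ 5.
With {W2, W4, W5} the worst case is 5.
With {W3, W4, W5} the worst case is 5.
No size-3 selection achieves below 5.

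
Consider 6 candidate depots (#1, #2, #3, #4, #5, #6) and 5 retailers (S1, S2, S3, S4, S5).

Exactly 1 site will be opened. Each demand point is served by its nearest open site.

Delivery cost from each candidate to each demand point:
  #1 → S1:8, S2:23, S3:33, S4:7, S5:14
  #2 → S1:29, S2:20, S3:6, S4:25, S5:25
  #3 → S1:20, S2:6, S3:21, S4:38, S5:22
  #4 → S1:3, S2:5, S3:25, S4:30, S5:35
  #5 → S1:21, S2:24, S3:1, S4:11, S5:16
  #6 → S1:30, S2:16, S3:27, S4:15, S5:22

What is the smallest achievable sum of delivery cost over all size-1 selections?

Open {#5}.
  S1→#5 21, S2→#5 24, S3→#5 1, S4→#5 11, S5→#5 16  ⇒ total 73.
Compare {#1}: total 85.
Compare {#4}: total 98.
No size-1 selection does better; minimum is 73.

73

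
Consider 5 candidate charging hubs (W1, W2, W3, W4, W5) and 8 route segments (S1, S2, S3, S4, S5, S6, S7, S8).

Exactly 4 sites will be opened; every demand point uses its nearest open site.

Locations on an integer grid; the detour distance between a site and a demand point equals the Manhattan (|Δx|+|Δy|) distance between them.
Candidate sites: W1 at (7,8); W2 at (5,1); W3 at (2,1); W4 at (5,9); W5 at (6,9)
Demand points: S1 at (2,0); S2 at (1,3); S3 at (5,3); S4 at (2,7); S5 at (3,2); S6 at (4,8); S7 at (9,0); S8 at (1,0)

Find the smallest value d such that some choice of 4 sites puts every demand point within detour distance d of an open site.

5

Open {W1, W2, W3, W4}.
  Farthest demand point is S4 at detour distance 5 (to W4); all others are ≤ 5.
With {W2, W3, W4, W5} the worst case is 5.
With {W1, W2, W3, W5} the worst case is 6.
No size-4 selection achieves below 5.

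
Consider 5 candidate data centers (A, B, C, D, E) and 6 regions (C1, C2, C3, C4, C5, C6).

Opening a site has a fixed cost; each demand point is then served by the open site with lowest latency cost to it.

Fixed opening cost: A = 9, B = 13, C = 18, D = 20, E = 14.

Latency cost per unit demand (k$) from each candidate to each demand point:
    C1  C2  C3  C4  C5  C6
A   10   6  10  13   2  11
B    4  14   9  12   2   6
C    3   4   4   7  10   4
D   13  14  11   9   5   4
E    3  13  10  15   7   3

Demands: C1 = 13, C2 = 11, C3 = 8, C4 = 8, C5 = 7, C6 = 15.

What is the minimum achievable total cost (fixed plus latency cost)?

Open {A, C, E}: assign each demand point to its cheapest open site.
  C1→C 13×3=39, C2→C 11×4=44, C3→C 8×4=32, C4→C 8×7=56, C5→A 7×2=14, C6→E 15×3=45
  latency cost 230, fixed 41 → total 271.
Compare {A, C}: latency cost 245 + fixed 27 = 272.
Compare {B, C, E}: latency cost 230 + fixed 45 = 275.
Compare {B, C}: latency cost 245 + fixed 31 = 276.
All other subsets cost ≥ 272. Minimum total cost: 271.

271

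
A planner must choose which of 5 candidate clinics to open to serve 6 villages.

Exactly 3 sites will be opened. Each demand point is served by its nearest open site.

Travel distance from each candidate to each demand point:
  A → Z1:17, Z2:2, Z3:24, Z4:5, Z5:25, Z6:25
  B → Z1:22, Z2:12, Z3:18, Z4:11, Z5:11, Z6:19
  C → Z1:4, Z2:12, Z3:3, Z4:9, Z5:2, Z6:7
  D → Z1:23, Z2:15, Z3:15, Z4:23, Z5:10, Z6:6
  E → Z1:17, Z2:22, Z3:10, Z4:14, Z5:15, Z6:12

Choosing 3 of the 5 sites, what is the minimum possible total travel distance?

Open {A, C, D}.
  Z1→C 4, Z2→A 2, Z3→C 3, Z4→A 5, Z5→C 2, Z6→D 6  ⇒ total 22.
Compare {A, B, C}: total 23.
Compare {A, C, E}: total 23.
No size-3 selection does better; minimum is 22.

22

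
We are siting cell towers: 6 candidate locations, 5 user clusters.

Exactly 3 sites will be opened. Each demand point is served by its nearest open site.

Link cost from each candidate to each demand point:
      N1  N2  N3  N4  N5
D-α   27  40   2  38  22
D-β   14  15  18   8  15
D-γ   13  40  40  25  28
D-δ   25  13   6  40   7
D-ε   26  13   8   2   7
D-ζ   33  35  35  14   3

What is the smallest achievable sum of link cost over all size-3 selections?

37

Open {D-α, D-γ, D-ε}.
  N1→D-γ 13, N2→D-ε 13, N3→D-α 2, N4→D-ε 2, N5→D-ε 7  ⇒ total 37.
Compare {D-α, D-β, D-ε}: total 38.
Compare {D-γ, D-ε, D-ζ}: total 39.
No size-3 selection does better; minimum is 37.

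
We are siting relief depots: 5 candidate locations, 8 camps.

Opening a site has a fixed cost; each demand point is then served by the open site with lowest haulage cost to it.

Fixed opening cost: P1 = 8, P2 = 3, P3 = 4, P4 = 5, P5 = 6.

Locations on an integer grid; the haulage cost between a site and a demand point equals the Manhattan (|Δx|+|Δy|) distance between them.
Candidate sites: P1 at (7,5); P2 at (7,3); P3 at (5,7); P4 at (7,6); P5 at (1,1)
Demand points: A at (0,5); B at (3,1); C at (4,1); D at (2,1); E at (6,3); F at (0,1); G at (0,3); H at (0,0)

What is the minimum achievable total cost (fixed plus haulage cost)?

Open {P2, P5}: assign each demand point to its cheapest open site.
  A→P5 5, B→P5 2, C→P5 3, D→P5 1, E→P2 1, F→P5 1, G→P5 3, H→P5 2
  haulage cost 18, fixed 9 → total 27.
Compare {P5}: haulage cost 24 + fixed 6 = 30.
Compare {P2, P3, P5}: haulage cost 18 + fixed 13 = 31.
Compare {P3, P5}: haulage cost 22 + fixed 10 = 32.
All other subsets cost ≥ 30. Minimum total cost: 27.

27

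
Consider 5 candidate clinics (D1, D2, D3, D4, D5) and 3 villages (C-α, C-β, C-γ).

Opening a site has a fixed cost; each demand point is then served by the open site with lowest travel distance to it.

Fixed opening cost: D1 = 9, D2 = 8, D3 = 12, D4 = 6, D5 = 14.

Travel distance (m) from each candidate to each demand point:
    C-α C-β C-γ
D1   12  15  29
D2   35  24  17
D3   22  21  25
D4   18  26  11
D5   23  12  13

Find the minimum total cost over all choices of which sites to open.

Open {D1, D4}: assign each demand point to its cheapest open site.
  C-α→D1 12, C-β→D1 15, C-γ→D4 11
  travel distance 38, fixed 15 → total 53.
Compare {D1, D5}: travel distance 37 + fixed 23 = 60.
Compare {D4}: travel distance 55 + fixed 6 = 61.
Compare {D1, D2}: travel distance 44 + fixed 17 = 61.
All other subsets cost ≥ 60. Minimum total cost: 53.

53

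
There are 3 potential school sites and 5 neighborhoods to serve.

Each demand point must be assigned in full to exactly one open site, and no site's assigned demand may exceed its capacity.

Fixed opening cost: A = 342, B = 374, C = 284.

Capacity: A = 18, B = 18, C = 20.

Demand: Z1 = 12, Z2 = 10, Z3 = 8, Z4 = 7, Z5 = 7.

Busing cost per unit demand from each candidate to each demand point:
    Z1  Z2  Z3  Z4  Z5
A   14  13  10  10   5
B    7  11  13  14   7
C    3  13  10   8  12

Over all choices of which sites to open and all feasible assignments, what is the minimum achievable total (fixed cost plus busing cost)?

Open {A, B, C}; cheapest assignment that respects the capacities:
  A (cap 18, load 15): Z3, Z5 — cost 8×10 + 7×5 = 115
  B (cap 18, load 10): Z2 — cost 10×11 = 110
  C (cap 20, load 19): Z1, Z4 — cost 12×3 + 7×8 = 92
  Shipping 317, fixed 1000 → total 1317.
  Any other capacity-feasible assignment to {A, B, C} ships for at least 317.
Total demand is 44 and no other set of sites has combined capacity ≥ 44, so {A, B, C} is the only feasible choice of open sites. Minimum: 1317.

1317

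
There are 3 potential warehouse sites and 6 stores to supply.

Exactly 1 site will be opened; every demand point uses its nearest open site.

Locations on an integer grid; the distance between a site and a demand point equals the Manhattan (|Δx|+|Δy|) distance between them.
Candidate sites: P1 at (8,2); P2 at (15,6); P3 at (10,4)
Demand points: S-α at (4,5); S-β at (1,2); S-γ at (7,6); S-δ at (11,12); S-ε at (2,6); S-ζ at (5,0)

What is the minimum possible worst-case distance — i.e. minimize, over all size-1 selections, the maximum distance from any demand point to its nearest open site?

11

Open {P3}.
  Farthest demand point is S-β at distance 11 (to P3); all others are ≤ 11.
With {P1} the worst case is 13.
With {P2} the worst case is 18.
No size-1 selection achieves below 11.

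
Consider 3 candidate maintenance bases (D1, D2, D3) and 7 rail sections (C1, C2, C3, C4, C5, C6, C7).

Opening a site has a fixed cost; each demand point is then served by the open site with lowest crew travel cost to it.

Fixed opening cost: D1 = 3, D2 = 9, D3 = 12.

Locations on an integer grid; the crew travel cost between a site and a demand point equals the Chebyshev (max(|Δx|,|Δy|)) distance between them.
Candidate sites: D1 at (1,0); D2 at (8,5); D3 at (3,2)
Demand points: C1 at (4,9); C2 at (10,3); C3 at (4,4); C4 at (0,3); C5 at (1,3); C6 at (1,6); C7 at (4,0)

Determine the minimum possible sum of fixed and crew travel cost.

Open {D1, D2}: assign each demand point to its cheapest open site.
  C1→D2 4, C2→D2 2, C3→D1 4, C4→D1 3, C5→D1 3, C6→D1 6, C7→D1 3
  crew travel cost 25, fixed 12 → total 37.
Compare {D3}: crew travel cost 27 + fixed 12 = 39.
Compare {D1}: crew travel cost 37 + fixed 3 = 40.
Compare {D2, D3}: crew travel cost 19 + fixed 21 = 40.
All other subsets cost ≥ 39. Minimum total cost: 37.

37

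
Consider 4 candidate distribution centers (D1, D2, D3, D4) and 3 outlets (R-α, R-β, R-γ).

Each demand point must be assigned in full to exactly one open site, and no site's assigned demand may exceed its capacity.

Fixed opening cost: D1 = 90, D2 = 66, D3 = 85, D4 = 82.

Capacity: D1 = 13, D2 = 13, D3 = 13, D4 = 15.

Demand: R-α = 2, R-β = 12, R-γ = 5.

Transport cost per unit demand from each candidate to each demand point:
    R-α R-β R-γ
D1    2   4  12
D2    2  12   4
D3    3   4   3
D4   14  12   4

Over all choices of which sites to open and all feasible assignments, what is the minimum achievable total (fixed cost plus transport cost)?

Open {D2, D3}; cheapest assignment that respects the capacities:
  D2 (cap 13, load 7): R-α, R-γ — cost 2×2 + 5×4 = 24
  D3 (cap 13, load 12): R-β — cost 12×4 = 48
  Shipping 72, fixed 151 → total 223.
  Any other capacity-feasible assignment to {D2, D3} ships for at least 72.
Compare {D1, D2}: its best feasible assignment gives total 228.
Compare {D1, D3}: its best feasible assignment gives total 244.
Every other set of open sites that can feasibly serve all demand totals ≥ 228 even under its best assignment. Minimum: 223.

223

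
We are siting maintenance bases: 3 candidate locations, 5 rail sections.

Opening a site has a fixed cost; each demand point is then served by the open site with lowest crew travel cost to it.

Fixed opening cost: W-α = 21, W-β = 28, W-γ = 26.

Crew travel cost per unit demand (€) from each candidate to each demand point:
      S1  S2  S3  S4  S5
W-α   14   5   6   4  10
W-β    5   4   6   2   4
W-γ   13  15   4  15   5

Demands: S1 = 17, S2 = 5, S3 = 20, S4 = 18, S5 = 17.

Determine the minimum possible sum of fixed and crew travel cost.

343

Open {W-β, W-γ}: assign each demand point to its cheapest open site.
  S1→W-β 17×5=85, S2→W-β 5×4=20, S3→W-γ 20×4=80, S4→W-β 18×2=36, S5→W-β 17×4=68
  crew travel cost 289, fixed 54 → total 343.
Compare {W-β}: crew travel cost 329 + fixed 28 = 357.
Compare {W-α, W-β, W-γ}: crew travel cost 289 + fixed 75 = 364.
Compare {W-α, W-β}: crew travel cost 329 + fixed 49 = 378.
All other subsets cost ≥ 357. Minimum total cost: 343.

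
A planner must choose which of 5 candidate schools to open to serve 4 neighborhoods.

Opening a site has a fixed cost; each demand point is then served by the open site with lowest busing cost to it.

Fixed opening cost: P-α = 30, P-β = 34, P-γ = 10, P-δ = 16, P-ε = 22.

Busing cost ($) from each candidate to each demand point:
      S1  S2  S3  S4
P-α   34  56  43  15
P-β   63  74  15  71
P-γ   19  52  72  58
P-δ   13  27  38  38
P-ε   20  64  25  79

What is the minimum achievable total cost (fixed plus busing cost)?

Open {P-δ}: assign each demand point to its cheapest open site.
  S1→P-δ 13, S2→P-δ 27, S3→P-δ 38, S4→P-δ 38
  busing cost 116, fixed 16 → total 132.
Compare {P-α, P-δ}: busing cost 93 + fixed 46 = 139.
Compare {P-δ, P-ε}: busing cost 103 + fixed 38 = 141.
Compare {P-γ, P-δ}: busing cost 116 + fixed 26 = 142.
All other subsets cost ≥ 139. Minimum total cost: 132.

132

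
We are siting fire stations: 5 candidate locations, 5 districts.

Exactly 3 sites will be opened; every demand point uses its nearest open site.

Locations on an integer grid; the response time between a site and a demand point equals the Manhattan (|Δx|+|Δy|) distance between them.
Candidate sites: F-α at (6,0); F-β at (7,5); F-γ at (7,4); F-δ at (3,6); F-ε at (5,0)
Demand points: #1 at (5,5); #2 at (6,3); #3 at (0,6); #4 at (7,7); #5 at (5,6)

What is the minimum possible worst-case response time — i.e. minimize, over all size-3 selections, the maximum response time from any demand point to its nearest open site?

3

Open {F-α, F-β, F-δ}.
  Farthest demand point is #2 at response time 3 (to F-α); all others are ≤ 3.
With {F-α, F-γ, F-δ} the worst case is 3.
With {F-β, F-γ, F-δ} the worst case is 3.
No size-3 selection achieves below 3.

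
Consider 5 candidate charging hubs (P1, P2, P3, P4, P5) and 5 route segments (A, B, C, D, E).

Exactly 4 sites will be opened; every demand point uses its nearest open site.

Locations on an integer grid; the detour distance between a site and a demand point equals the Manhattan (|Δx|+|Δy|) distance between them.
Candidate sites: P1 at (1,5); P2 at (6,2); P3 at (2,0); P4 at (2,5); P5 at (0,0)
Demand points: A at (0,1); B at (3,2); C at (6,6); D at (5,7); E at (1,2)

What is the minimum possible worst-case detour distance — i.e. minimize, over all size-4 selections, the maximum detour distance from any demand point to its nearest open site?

Open {P1, P2, P3, P4}.
  Farthest demand point is D at detour distance 5 (to P4); all others are ≤ 5.
With {P1, P2, P4, P5} the worst case is 5.
With {P1, P3, P4, P5} the worst case is 5.
No size-4 selection achieves below 5.

5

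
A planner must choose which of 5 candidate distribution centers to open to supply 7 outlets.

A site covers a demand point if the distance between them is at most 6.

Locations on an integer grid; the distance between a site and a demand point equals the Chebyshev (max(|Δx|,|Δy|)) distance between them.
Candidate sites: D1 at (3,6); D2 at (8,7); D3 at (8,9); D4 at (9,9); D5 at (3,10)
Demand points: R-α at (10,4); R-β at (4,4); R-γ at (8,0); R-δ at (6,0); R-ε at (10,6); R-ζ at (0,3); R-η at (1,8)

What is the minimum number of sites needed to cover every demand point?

2

Coverage sets (demand points within 6 of each site):
  D1: {R-β, R-γ, R-δ, R-ζ, R-η}
  D2: {R-α, R-β, R-ε}
  D3: {R-α, R-β, R-ε}
  D4: {R-α, R-β, R-ε}
  D5: {R-β, R-η}
No single site covers all 7 demand points.
But {D1, D2} covers everything, so the minimum is 2.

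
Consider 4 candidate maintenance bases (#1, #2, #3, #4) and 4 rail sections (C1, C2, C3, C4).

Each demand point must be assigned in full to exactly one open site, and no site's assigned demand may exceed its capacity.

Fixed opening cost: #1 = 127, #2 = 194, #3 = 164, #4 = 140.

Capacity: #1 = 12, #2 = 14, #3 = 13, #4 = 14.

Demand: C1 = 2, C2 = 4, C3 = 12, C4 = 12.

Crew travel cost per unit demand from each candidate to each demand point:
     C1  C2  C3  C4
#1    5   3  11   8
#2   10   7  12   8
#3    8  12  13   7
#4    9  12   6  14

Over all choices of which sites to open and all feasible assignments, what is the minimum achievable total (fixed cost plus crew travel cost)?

609

Open {#1, #3, #4}; cheapest assignment that respects the capacities:
  #1 (cap 12, load 6): C1, C2 — cost 2×5 + 4×3 = 22
  #3 (cap 13, load 12): C4 — cost 12×7 = 84
  #4 (cap 14, load 12): C3 — cost 12×6 = 72
  Shipping 178, fixed 431 → total 609.
  Any other capacity-feasible assignment to {#1, #3, #4} ships for at least 178.
Compare {#1, #2, #4}: its best feasible assignment gives total 651.
Compare {#2, #3, #4}: its best feasible assignment gives total 700.
Every other set of open sites that can feasibly serve all demand totals ≥ 651 even under its best assignment. Minimum: 609.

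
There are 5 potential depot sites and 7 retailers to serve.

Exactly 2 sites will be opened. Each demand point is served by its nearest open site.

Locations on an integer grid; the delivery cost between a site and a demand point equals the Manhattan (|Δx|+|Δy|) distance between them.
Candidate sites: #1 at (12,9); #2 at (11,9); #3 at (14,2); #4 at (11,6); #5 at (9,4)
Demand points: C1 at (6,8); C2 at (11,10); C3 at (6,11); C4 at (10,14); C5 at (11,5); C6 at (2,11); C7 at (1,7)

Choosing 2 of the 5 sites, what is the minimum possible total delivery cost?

Open {#2, #4}.
  C1→#2 6, C2→#2 1, C3→#2 7, C4→#2 6, C5→#4 1, C6→#2 11, C7→#4 11  ⇒ total 43.
Compare {#2, #5}: total 45.
Compare {#1, #2}: total 47.
No size-2 selection does better; minimum is 43.

43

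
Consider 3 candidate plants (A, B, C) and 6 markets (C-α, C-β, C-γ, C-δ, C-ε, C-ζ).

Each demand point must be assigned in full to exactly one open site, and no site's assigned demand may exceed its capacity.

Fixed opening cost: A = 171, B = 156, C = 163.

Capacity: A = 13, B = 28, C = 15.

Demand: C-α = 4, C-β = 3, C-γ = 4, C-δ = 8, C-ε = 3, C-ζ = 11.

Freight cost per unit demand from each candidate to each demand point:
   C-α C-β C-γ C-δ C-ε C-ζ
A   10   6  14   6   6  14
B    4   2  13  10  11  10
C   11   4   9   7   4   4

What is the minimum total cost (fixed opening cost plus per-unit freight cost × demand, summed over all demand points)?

529

Open {B, C}; cheapest assignment that respects the capacities:
  B (cap 28, load 19): C-α, C-β, C-γ, C-δ — cost 4×4 + 3×2 + 4×13 + 8×10 = 154
  C (cap 15, load 14): C-ε, C-ζ — cost 3×4 + 11×4 = 56
  Shipping 210, fixed 319 → total 529.
  Any other capacity-feasible assignment to {B, C} ships for at least 210.
Compare {A, B}: its best feasible assignment gives total 577.
Compare {A, B, C}: its best feasible assignment gives total 658.
Every other set of open sites that can feasibly serve all demand totals ≥ 577 even under its best assignment. Minimum: 529.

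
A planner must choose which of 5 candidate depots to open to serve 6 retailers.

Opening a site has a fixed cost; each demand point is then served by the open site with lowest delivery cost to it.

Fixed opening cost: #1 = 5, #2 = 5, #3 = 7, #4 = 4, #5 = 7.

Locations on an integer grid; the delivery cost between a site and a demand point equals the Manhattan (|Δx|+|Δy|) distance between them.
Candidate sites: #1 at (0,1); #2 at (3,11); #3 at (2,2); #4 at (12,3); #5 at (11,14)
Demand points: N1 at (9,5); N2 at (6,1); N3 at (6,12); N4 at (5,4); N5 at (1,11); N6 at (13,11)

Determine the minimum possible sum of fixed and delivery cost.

Open {#2, #4}: assign each demand point to its cheapest open site.
  N1→#4 5, N2→#4 8, N3→#2 4, N4→#4 8, N5→#2 2, N6→#4 9
  delivery cost 36, fixed 9 → total 45.
Compare {#2, #3, #4}: delivery cost 30 + fixed 16 = 46.
Compare {#2, #3}: delivery cost 36 + fixed 12 = 48.
Compare {#1, #2, #4}: delivery cost 34 + fixed 14 = 48.
All other subsets cost ≥ 46. Minimum total cost: 45.

45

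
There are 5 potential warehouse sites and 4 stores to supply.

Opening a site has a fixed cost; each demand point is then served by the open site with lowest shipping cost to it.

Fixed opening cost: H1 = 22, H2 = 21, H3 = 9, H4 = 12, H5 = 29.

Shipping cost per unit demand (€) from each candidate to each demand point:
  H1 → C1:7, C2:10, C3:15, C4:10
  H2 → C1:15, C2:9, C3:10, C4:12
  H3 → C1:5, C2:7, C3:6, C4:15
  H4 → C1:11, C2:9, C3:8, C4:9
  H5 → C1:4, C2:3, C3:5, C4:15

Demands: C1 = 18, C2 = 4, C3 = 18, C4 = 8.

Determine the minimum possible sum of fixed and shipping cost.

Open {H4, H5}: assign each demand point to its cheapest open site.
  C1→H5 18×4=72, C2→H5 4×3=12, C3→H5 18×5=90, C4→H4 8×9=72
  shipping cost 246, fixed 41 → total 287.
Compare {H3, H4, H5}: shipping cost 246 + fixed 50 = 296.
Compare {H1, H5}: shipping cost 254 + fixed 51 = 305.
Compare {H2, H4, H5}: shipping cost 246 + fixed 62 = 308.
All other subsets cost ≥ 296. Minimum total cost: 287.

287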